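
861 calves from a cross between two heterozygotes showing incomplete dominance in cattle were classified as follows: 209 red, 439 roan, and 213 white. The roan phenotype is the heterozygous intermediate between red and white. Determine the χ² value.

With incomplete dominance, a heterozygote × heterozygote cross gives a 1:2:1 phenotypic ratio.
Expected counts for N = 861 under a 1:2:1 ratio (total parts = 4):
  red: 861 × 1/4 = 215.25
  roan: 861 × 2/4 = 430.5
  white: 861 × 1/4 = 215.25
χ² = Σ (O − E)² / E
  red: (209 − 215.25)² / 215.25 = 0.1815
  roan: (439 − 430.5)² / 430.5 = 0.1678
  white: (213 − 215.25)² / 215.25 = 0.0235
χ² = 0.1815 + 0.1678 + 0.0235 = 0.3728 ≈ 0.373

0.373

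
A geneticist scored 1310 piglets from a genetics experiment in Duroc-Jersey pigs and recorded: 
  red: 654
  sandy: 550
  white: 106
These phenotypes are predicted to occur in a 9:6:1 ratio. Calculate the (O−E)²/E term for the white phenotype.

7.109

The 9:6:1 ratio has 16 parts, so with N = 1310 the expected counts are:
  red: 1310 × 9/16 = 736.875
  sandy: 1310 × 6/16 = 491.25
  white: 1310 × 1/16 = 81.875
Contribution of white: (106 − 81.875)² / 81.875 = 7.1086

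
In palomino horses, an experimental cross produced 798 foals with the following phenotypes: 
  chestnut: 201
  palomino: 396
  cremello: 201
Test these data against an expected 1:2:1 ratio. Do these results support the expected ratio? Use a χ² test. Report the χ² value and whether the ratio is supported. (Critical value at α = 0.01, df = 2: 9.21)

The 1:2:1 ratio has 4 parts, so with N = 798 the expected counts are:
  chestnut: 798 × 1/4 = 199.5
  palomino: 798 × 2/4 = 399
  cremello: 798 × 1/4 = 199.5
χ² = Σ (O − E)² / E
  chestnut: (201 − 199.5)² / 199.5 = 0.0113
  palomino: (396 − 399)² / 399 = 0.0226
  cremello: (201 − 199.5)² / 199.5 = 0.0113
χ² = 0.0113 + 0.0226 + 0.0113 = 0.0452 ≈ 0.045
Degrees of freedom = 3 − 1 = 2; critical value at α = 0.01 is 9.21.
Since 0.045 < 9.21, we fail to reject the null hypothesis — the data are consistent with the 1:2:1 ratio.

0.045; consistent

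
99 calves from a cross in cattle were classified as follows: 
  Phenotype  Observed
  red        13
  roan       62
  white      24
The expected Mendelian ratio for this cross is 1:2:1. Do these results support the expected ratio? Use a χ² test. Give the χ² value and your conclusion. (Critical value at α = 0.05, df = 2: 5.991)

The 1:2:1 ratio has 4 parts, so with N = 99 the expected counts are:
  red: 99 × 1/4 = 24.75
  roan: 99 × 2/4 = 49.5
  white: 99 × 1/4 = 24.75
χ² = Σ (O − E)² / E
  red: (13 − 24.75)² / 24.75 = 5.5783
  roan: (62 − 49.5)² / 49.5 = 3.1566
  white: (24 − 24.75)² / 24.75 = 0.0227
χ² = 5.5783 + 3.1566 + 0.0227 = 8.7576 ≈ 8.758
Degrees of freedom = 3 − 1 = 2; critical value at α = 0.05 is 5.991.
Since 8.758 > 5.991, we reject the null hypothesis — the data do not fit the 1:2:1 ratio.

8.758; not consistent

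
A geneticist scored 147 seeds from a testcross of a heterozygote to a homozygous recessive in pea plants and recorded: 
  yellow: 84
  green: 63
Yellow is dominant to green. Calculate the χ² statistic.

A testcross of a heterozygote (Aa × aa) gives a 1:1 phenotypic ratio.
The 1:1 ratio has 2 parts, so with N = 147 the expected counts are:
  yellow: 147 × 1/2 = 73.5
  green: 147 × 1/2 = 73.5
χ² = Σ (O − E)² / E
  yellow: (84 − 73.5)² / 73.5 = 1.5000
  green: (63 − 73.5)² / 73.5 = 1.5000
χ² = 1.5000 + 1.5000 = 3.000

3.000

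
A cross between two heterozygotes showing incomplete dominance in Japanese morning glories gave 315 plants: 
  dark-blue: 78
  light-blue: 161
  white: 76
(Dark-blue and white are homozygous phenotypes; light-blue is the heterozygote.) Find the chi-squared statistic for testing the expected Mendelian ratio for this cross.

0.181

With incomplete dominance, a heterozygote × heterozygote cross gives a 1:2:1 phenotypic ratio.
Under the 1:2:1 hypothesis (Σ ratio = 4, N = 315):
  dark-blue: 315 × 1/4 = 78.75
  light-blue: 315 × 2/4 = 157.5
  white: 315 × 1/4 = 78.75
χ² = Σ (O − E)² / E
  dark-blue: (78 − 78.75)² / 78.75 = 0.0071
  light-blue: (161 − 157.5)² / 157.5 = 0.0778
  white: (76 − 78.75)² / 78.75 = 0.0960
χ² = 0.0071 + 0.0778 + 0.0960 = 0.1809 ≈ 0.181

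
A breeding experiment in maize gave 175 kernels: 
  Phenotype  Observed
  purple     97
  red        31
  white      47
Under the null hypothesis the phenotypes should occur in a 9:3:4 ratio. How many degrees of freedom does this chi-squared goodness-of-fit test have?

A goodness-of-fit test with 3 phenotype classes has df = 3 − 1 = 2.

2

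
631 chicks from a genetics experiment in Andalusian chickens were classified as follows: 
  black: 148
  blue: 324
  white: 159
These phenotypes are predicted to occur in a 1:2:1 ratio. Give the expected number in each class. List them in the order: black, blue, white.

157.75, 315.5, 157.75

Under the 1:2:1 hypothesis (Σ ratio = 4, N = 631):
  black: 631 × 1/4 = 157.75
  blue: 631 × 2/4 = 315.5
  white: 631 × 1/4 = 157.75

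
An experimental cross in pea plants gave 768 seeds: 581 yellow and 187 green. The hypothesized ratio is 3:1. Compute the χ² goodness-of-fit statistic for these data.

0.174

Under the 3:1 hypothesis (Σ ratio = 4, N = 768):
  yellow: 768 × 3/4 = 576
  green: 768 × 1/4 = 192
χ² = Σ (O − E)² / E
  yellow: (581 − 576)² / 576 = 0.0434
  green: (187 − 192)² / 192 = 0.1302
χ² = 0.0434 + 0.1302 = 0.1736 ≈ 0.174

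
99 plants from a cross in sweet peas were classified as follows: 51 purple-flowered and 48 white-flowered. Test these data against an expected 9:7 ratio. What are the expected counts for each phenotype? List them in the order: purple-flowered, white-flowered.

55.6875, 43.3125

Under the 9:7 hypothesis (Σ ratio = 16, N = 99):
  purple-flowered: 99 × 9/16 = 55.6875
  white-flowered: 99 × 7/16 = 43.3125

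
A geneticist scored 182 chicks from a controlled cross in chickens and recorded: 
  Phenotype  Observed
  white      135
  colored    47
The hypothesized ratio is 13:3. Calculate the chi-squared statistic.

The 13:3 ratio has 16 parts, so with N = 182 the expected counts are:
  white: 182 × 13/16 = 147.875
  colored: 182 × 3/16 = 34.125
χ² = Σ (O − E)² / E
  white: (135 − 147.875)² / 147.875 = 1.1210
  colored: (47 − 34.125)² / 34.125 = 4.8576
χ² = 1.1210 + 4.8576 = 5.9786 ≈ 5.979

5.979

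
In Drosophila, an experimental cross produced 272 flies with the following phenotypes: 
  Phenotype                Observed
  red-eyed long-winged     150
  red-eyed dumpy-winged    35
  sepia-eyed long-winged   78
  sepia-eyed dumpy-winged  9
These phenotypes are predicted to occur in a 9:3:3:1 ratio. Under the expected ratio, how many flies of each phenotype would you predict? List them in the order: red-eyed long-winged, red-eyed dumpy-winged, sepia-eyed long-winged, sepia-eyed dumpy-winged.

Expected counts for N = 272 under a 9:3:3:1 ratio (total parts = 16):
  red-eyed long-winged: 272 × 9/16 = 153
  red-eyed dumpy-winged: 272 × 3/16 = 51
  sepia-eyed long-winged: 272 × 3/16 = 51
  sepia-eyed dumpy-winged: 272 × 1/16 = 17

153, 51, 51, 17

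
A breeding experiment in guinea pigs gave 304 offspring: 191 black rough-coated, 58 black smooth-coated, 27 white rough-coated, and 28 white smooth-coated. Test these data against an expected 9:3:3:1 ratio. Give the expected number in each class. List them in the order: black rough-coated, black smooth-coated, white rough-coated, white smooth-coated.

171, 57, 57, 19

Expected counts for N = 304 under a 9:3:3:1 ratio (total parts = 16):
  black rough-coated: 304 × 9/16 = 171
  black smooth-coated: 304 × 3/16 = 57
  white rough-coated: 304 × 3/16 = 57
  white smooth-coated: 304 × 1/16 = 19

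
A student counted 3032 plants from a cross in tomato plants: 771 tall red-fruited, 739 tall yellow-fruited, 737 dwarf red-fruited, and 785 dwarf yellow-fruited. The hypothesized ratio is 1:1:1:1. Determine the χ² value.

2.243

Total ratio parts = 4. Expected numbers out of 3032:
  tall red-fruited: 3032 × 1/4 = 758
  tall yellow-fruited: 3032 × 1/4 = 758
  dwarf red-fruited: 3032 × 1/4 = 758
  dwarf yellow-fruited: 3032 × 1/4 = 758
χ² = Σ (O − E)² / E
  tall red-fruited: (771 − 758)² / 758 = 0.2230
  tall yellow-fruited: (739 − 758)² / 758 = 0.4763
  dwarf red-fruited: (737 − 758)² / 758 = 0.5818
  dwarf yellow-fruited: (785 − 758)² / 758 = 0.9617
χ² = 0.2230 + 0.4763 + 0.5818 + 0.9617 = 2.2428 ≈ 2.243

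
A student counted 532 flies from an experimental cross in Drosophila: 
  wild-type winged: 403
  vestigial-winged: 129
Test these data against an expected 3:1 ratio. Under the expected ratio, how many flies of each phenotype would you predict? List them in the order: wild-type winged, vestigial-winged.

The 3:1 ratio has 4 parts, so with N = 532 the expected counts are:
  wild-type winged: 532 × 3/4 = 399
  vestigial-winged: 532 × 1/4 = 133

399, 133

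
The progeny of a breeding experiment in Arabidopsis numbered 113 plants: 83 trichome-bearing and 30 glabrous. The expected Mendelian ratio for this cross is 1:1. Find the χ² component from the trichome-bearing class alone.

The 1:1 ratio has 2 parts, so with N = 113 the expected counts are:
  trichome-bearing: 113 × 1/2 = 56.5
  glabrous: 113 × 1/2 = 56.5
Contribution of trichome-bearing: (83 − 56.5)² / 56.5 = 12.4292

12.429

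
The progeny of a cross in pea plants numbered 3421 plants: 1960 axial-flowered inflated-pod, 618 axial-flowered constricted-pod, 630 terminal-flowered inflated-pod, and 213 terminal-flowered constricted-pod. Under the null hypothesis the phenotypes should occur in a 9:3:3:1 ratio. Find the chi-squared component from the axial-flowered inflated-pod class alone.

Expected counts for N = 3421 under a 9:3:3:1 ratio (total parts = 16):
  axial-flowered inflated-pod: 3421 × 9/16 = 1924.3125
  axial-flowered constricted-pod: 3421 × 3/16 = 641.4375
  terminal-flowered inflated-pod: 3421 × 3/16 = 641.4375
  terminal-flowered constricted-pod: 3421 × 1/16 = 213.8125
Contribution of axial-flowered inflated-pod: (1960 − 1924.3125)² / 1924.3125 = 0.6618

0.662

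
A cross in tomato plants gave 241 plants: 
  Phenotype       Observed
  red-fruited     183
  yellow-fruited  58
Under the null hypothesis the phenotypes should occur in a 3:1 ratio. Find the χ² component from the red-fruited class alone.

The 3:1 ratio has 4 parts, so with N = 241 the expected counts are:
  red-fruited: 241 × 3/4 = 180.75
  yellow-fruited: 241 × 1/4 = 60.25
Contribution of red-fruited: (183 − 180.75)² / 180.75 = 0.0280

0.028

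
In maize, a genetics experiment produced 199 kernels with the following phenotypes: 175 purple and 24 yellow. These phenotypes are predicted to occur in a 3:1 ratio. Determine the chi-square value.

17.771

Under the 3:1 hypothesis (Σ ratio = 4, N = 199):
  purple: 199 × 3/4 = 149.25
  yellow: 199 × 1/4 = 49.75
χ² = Σ (O − E)² / E
  purple: (175 − 149.25)² / 149.25 = 4.4426
  yellow: (24 − 49.75)² / 49.75 = 13.3279
χ² = 4.4426 + 13.3279 = 17.7705 ≈ 17.771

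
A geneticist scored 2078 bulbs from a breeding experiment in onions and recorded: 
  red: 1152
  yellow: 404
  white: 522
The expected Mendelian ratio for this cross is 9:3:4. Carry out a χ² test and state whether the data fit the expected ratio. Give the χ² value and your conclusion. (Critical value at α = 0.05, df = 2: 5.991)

Under the 9:3:4 hypothesis (Σ ratio = 16, N = 2078):
  red: 2078 × 9/16 = 1168.875
  yellow: 2078 × 3/16 = 389.625
  white: 2078 × 4/16 = 519.5
χ² = Σ (O − E)² / E
  red: (1152 − 1168.875)² / 1168.875 = 0.2436
  yellow: (404 − 389.625)² / 389.625 = 0.5304
  white: (522 − 519.5)² / 519.5 = 0.0120
χ² = 0.2436 + 0.5304 + 0.0120 = 0.786
Degrees of freedom = 3 − 1 = 2; critical value at α = 0.05 is 5.991.
Since 0.786 < 5.991, we fail to reject the null hypothesis — the data are consistent with the 9:3:4 ratio.

0.786; consistent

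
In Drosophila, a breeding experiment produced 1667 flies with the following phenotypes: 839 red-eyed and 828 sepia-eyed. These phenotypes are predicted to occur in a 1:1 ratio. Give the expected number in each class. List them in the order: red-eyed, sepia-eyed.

833.5, 833.5

Under the 1:1 hypothesis (Σ ratio = 2, N = 1667):
  red-eyed: 1667 × 1/2 = 833.5
  sepia-eyed: 1667 × 1/2 = 833.5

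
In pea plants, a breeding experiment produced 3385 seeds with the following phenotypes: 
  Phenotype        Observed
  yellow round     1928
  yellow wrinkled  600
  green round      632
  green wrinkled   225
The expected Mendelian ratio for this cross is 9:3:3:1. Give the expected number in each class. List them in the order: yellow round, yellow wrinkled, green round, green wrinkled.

Under the 9:3:3:1 hypothesis (Σ ratio = 16, N = 3385):
  yellow round: 3385 × 9/16 = 1904.0625
  yellow wrinkled: 3385 × 3/16 = 634.6875
  green round: 3385 × 3/16 = 634.6875
  green wrinkled: 3385 × 1/16 = 211.5625

1904.0625, 634.6875, 634.6875, 211.5625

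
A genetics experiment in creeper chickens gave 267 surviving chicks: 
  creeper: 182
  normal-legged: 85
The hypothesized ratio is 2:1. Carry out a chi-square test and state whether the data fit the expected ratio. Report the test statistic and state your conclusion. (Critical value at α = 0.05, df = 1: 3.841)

0.270; consistent

Expected counts for N = 267 under a 2:1 ratio (total parts = 3):
  creeper: 267 × 2/3 = 178
  normal-legged: 267 × 1/3 = 89
χ² = Σ (O − E)² / E
  creeper: (182 − 178)² / 178 = 0.0899
  normal-legged: (85 − 89)² / 89 = 0.1798
χ² = 0.0899 + 0.1798 = 0.2697 ≈ 0.270
Degrees of freedom = 2 − 1 = 1; critical value at α = 0.05 is 3.841.
Since 0.270 < 3.841, we fail to reject the null hypothesis — the data are consistent with the 2:1 ratio.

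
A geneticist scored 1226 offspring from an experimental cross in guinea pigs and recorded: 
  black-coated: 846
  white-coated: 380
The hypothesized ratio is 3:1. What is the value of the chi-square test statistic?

The 3:1 ratio has 4 parts, so with N = 1226 the expected counts are:
  black-coated: 1226 × 3/4 = 919.5
  white-coated: 1226 × 1/4 = 306.5
χ² = Σ (O − E)² / E
  black-coated: (846 − 919.5)² / 919.5 = 5.8752
  white-coated: (380 − 306.5)² / 306.5 = 17.6256
χ² = 5.8752 + 17.6256 = 23.5008 ≈ 23.501

23.501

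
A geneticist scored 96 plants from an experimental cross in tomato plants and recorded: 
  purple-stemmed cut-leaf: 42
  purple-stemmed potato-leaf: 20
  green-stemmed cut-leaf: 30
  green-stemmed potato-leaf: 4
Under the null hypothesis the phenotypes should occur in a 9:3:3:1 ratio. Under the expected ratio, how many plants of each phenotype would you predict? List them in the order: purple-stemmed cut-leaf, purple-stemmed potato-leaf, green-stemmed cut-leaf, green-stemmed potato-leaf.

54, 18, 18, 6

Total ratio parts = 16. Expected numbers out of 96:
  purple-stemmed cut-leaf: 96 × 9/16 = 54
  purple-stemmed potato-leaf: 96 × 3/16 = 18
  green-stemmed cut-leaf: 96 × 3/16 = 18
  green-stemmed potato-leaf: 96 × 1/16 = 6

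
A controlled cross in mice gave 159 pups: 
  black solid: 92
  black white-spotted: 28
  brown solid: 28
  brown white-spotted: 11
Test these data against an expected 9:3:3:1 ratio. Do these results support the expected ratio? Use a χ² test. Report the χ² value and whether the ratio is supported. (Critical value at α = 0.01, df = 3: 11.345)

0.407; consistent

Expected counts for N = 159 under a 9:3:3:1 ratio (total parts = 16):
  black solid: 159 × 9/16 = 89.4375
  black white-spotted: 159 × 3/16 = 29.8125
  brown solid: 159 × 3/16 = 29.8125
  brown white-spotted: 159 × 1/16 = 9.9375
χ² = Σ (O − E)² / E
  black solid: (92 − 89.4375)² / 89.4375 = 0.0734
  black white-spotted: (28 − 29.8125)² / 29.8125 = 0.1102
  brown solid: (28 − 29.8125)² / 29.8125 = 0.1102
  brown white-spotted: (11 − 9.9375)² / 9.9375 = 0.1136
χ² = 0.0734 + 0.1102 + 0.1102 + 0.1136 = 0.4074 ≈ 0.407
Degrees of freedom = 4 − 1 = 3; critical value at α = 0.01 is 11.345.
Since 0.407 < 11.345, we fail to reject the null hypothesis — the data are consistent with the 9:3:3:1 ratio.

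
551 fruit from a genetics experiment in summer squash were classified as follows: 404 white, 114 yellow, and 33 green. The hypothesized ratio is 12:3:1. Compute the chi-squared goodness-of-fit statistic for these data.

1.373

The 12:3:1 ratio has 16 parts, so with N = 551 the expected counts are:
  white: 551 × 12/16 = 413.25
  yellow: 551 × 3/16 = 103.3125
  green: 551 × 1/16 = 34.4375
χ² = Σ (O − E)² / E
  white: (404 − 413.25)² / 413.25 = 0.2070
  yellow: (114 − 103.3125)² / 103.3125 = 1.1056
  green: (33 − 34.4375)² / 34.4375 = 0.0600
χ² = 0.2070 + 1.1056 + 0.0600 = 1.3726 ≈ 1.373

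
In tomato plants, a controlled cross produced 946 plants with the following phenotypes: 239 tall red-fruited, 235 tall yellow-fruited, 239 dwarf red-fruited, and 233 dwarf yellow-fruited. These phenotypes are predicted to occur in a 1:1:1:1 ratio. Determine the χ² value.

Total ratio parts = 4. Expected numbers out of 946:
  tall red-fruited: 946 × 1/4 = 236.5
  tall yellow-fruited: 946 × 1/4 = 236.5
  dwarf red-fruited: 946 × 1/4 = 236.5
  dwarf yellow-fruited: 946 × 1/4 = 236.5
χ² = Σ (O − E)² / E
  tall red-fruited: (239 − 236.5)² / 236.5 = 0.0264
  tall yellow-fruited: (235 − 236.5)² / 236.5 = 0.0095
  dwarf red-fruited: (239 − 236.5)² / 236.5 = 0.0264
  dwarf yellow-fruited: (233 − 236.5)² / 236.5 = 0.0518
χ² = 0.0264 + 0.0095 + 0.0264 + 0.0518 = 0.1141 ≈ 0.114

0.114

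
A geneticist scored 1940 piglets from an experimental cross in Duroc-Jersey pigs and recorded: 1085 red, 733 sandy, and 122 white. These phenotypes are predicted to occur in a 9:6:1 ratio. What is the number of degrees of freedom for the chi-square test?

A goodness-of-fit test with 3 phenotype classes has df = 3 − 1 = 2.

2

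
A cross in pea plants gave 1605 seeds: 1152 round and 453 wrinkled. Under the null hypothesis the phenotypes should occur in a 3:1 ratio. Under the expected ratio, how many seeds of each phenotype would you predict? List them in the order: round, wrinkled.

1203.75, 401.25

Total ratio parts = 4. Expected numbers out of 1605:
  round: 1605 × 3/4 = 1203.75
  wrinkled: 1605 × 1/4 = 401.25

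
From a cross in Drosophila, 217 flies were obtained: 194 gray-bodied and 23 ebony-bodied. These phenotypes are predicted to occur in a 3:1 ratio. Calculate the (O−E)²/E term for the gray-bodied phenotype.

6.000

Expected counts for N = 217 under a 3:1 ratio (total parts = 4):
  gray-bodied: 217 × 3/4 = 162.75
  ebony-bodied: 217 × 1/4 = 54.25
Contribution of gray-bodied: (194 − 162.75)² / 162.75 = 6.0004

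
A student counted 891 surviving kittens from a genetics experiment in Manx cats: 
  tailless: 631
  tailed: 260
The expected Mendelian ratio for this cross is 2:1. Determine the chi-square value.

6.914

Under the 2:1 hypothesis (Σ ratio = 3, N = 891):
  tailless: 891 × 2/3 = 594
  tailed: 891 × 1/3 = 297
χ² = Σ (O − E)² / E
  tailless: (631 − 594)² / 594 = 2.3047
  tailed: (260 − 297)² / 297 = 4.6094
χ² = 2.3047 + 4.6094 = 6.9141 ≈ 6.914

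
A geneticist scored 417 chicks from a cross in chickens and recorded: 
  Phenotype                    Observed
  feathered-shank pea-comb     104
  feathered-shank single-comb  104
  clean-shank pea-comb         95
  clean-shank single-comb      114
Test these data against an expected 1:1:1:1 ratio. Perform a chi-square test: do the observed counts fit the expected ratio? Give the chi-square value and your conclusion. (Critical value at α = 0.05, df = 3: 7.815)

1.734; consistent

Under the 1:1:1:1 hypothesis (Σ ratio = 4, N = 417):
  feathered-shank pea-comb: 417 × 1/4 = 104.25
  feathered-shank single-comb: 417 × 1/4 = 104.25
  clean-shank pea-comb: 417 × 1/4 = 104.25
  clean-shank single-comb: 417 × 1/4 = 104.25
χ² = Σ (O − E)² / E
  feathered-shank pea-comb: (104 − 104.25)² / 104.25 = 0.0006
  feathered-shank single-comb: (104 − 104.25)² / 104.25 = 0.0006
  clean-shank pea-comb: (95 − 104.25)² / 104.25 = 0.8207
  clean-shank single-comb: (114 − 104.25)² / 104.25 = 0.9119
χ² = 0.0006 + 0.0006 + 0.8207 + 0.9119 = 1.7338 ≈ 1.734
Degrees of freedom = 4 − 1 = 3; critical value at α = 0.05 is 7.815.
Since 1.734 < 7.815, we fail to reject the null hypothesis — the data are consistent with the 1:1:1:1 ratio.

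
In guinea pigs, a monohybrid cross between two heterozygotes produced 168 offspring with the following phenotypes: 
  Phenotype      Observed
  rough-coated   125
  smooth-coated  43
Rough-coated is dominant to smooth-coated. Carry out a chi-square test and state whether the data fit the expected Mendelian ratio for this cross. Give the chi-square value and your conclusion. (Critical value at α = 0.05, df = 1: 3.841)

0.032; consistent

For a monohybrid cross between heterozygotes with complete dominance, the expected phenotypic ratio is 3:1.
Expected counts for N = 168 under a 3:1 ratio (total parts = 4):
  rough-coated: 168 × 3/4 = 126
  smooth-coated: 168 × 1/4 = 42
χ² = Σ (O − E)² / E
  rough-coated: (125 − 126)² / 126 = 0.0079
  smooth-coated: (43 − 42)² / 42 = 0.0238
χ² = 0.0079 + 0.0238 = 0.0317 ≈ 0.032
Degrees of freedom = 2 − 1 = 1; critical value at α = 0.05 is 3.841.
Since 0.032 < 3.841, we fail to reject the null hypothesis — the data are consistent with the 3:1 ratio.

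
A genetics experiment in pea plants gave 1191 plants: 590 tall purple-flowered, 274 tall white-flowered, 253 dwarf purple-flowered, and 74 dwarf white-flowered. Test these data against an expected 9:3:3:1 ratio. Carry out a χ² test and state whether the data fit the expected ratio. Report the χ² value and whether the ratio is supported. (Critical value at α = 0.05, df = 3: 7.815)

Total ratio parts = 16. Expected numbers out of 1191:
  tall purple-flowered: 1191 × 9/16 = 669.9375
  tall white-flowered: 1191 × 3/16 = 223.3125
  dwarf purple-flowered: 1191 × 3/16 = 223.3125
  dwarf white-flowered: 1191 × 1/16 = 74.4375
χ² = Σ (O − E)² / E
  tall purple-flowered: (590 − 669.9375)² / 669.9375 = 9.5382
  tall white-flowered: (274 − 223.3125)² / 223.3125 = 11.5051
  dwarf purple-flowered: (253 − 223.3125)² / 223.3125 = 3.9467
  dwarf white-flowered: (74 − 74.4375)² / 74.4375 = 0.0026
χ² = 9.5382 + 11.5051 + 3.9467 + 0.0026 = 24.9926 ≈ 24.993
Degrees of freedom = 4 − 1 = 3; critical value at α = 0.05 is 7.815.
Since 24.993 > 7.815, we reject the null hypothesis — the data do not fit the 9:3:3:1 ratio.

24.993; not consistent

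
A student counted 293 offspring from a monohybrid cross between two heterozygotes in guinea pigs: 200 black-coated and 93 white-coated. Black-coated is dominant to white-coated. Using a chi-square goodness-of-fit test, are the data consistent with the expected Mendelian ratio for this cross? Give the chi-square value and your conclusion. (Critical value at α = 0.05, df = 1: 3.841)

For a monohybrid cross between heterozygotes with complete dominance, the expected phenotypic ratio is 3:1.
Total ratio parts = 4. Expected numbers out of 293:
  black-coated: 293 × 3/4 = 219.75
  white-coated: 293 × 1/4 = 73.25
χ² = Σ (O − E)² / E
  black-coated: (200 − 219.75)² / 219.75 = 1.7750
  white-coated: (93 − 73.25)² / 73.25 = 5.3251
χ² = 1.7750 + 5.3251 = 7.1001 ≈ 7.100
Degrees of freedom = 2 − 1 = 1; critical value at α = 0.05 is 3.841.
Since 7.100 > 3.841, we reject the null hypothesis — the data do not fit the 3:1 ratio.

7.100; not consistent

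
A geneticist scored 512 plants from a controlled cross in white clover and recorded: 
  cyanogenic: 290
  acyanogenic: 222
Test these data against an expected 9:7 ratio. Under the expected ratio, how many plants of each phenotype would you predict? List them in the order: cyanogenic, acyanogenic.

288, 224

Expected counts for N = 512 under a 9:7 ratio (total parts = 16):
  cyanogenic: 512 × 9/16 = 288
  acyanogenic: 512 × 7/16 = 224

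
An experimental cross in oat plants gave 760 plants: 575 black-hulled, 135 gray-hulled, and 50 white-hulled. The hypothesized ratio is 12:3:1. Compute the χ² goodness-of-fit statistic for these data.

0.570

Under the 12:3:1 hypothesis (Σ ratio = 16, N = 760):
  black-hulled: 760 × 12/16 = 570
  gray-hulled: 760 × 3/16 = 142.5
  white-hulled: 760 × 1/16 = 47.5
χ² = Σ (O − E)² / E
  black-hulled: (575 − 570)² / 570 = 0.0439
  gray-hulled: (135 − 142.5)² / 142.5 = 0.3947
  white-hulled: (50 − 47.5)² / 47.5 = 0.1316
χ² = 0.0439 + 0.3947 + 0.1316 = 0.5702 ≈ 0.570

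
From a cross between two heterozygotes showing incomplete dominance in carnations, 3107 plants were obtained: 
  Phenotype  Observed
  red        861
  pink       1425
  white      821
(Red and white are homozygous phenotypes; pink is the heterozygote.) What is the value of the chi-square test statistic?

With incomplete dominance, a heterozygote × heterozygote cross gives a 1:2:1 phenotypic ratio.
Total ratio parts = 4. Expected numbers out of 3107:
  red: 3107 × 1/4 = 776.75
  pink: 3107 × 2/4 = 1553.5
  white: 3107 × 1/4 = 776.75
χ² = Σ (O − E)² / E
  red: (861 − 776.75)² / 776.75 = 9.1382
  pink: (1425 − 1553.5)² / 1553.5 = 10.6291
  white: (821 − 776.75)² / 776.75 = 2.5208
χ² = 9.1382 + 10.6291 + 2.5208 = 22.2881 ≈ 22.288

22.288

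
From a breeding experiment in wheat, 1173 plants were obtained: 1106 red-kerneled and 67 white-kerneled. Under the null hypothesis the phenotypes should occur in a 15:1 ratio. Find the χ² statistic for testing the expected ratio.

0.580

Under the 15:1 hypothesis (Σ ratio = 16, N = 1173):
  red-kerneled: 1173 × 15/16 = 1099.6875
  white-kerneled: 1173 × 1/16 = 73.3125
χ² = Σ (O − E)² / E
  red-kerneled: (1106 − 1099.6875)² / 1099.6875 = 0.0362
  white-kerneled: (67 − 73.3125)² / 73.3125 = 0.5435
χ² = 0.0362 + 0.5435 = 0.5797 ≈ 0.580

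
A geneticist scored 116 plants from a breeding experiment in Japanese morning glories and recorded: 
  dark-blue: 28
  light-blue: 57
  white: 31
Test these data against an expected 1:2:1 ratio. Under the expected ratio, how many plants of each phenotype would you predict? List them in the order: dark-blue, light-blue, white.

Total ratio parts = 4. Expected numbers out of 116:
  dark-blue: 116 × 1/4 = 29
  light-blue: 116 × 2/4 = 58
  white: 116 × 1/4 = 29

29, 58, 29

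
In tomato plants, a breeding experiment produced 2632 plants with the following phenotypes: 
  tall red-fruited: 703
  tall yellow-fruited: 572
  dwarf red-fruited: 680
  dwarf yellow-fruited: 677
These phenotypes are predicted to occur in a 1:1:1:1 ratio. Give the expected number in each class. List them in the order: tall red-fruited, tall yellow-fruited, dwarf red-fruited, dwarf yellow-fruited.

Expected counts for N = 2632 under a 1:1:1:1 ratio (total parts = 4):
  tall red-fruited: 2632 × 1/4 = 658
  tall yellow-fruited: 2632 × 1/4 = 658
  dwarf red-fruited: 2632 × 1/4 = 658
  dwarf yellow-fruited: 2632 × 1/4 = 658

658, 658, 658, 658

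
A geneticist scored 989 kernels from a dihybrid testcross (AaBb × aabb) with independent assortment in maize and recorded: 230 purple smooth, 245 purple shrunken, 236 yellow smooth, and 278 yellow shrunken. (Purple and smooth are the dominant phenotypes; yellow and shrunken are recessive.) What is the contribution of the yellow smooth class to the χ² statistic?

A dihybrid testcross with independent assortment gives a 1:1:1:1 ratio.
The 1:1:1:1 ratio has 4 parts, so with N = 989 the expected counts are:
  purple smooth: 989 × 1/4 = 247.25
  purple shrunken: 989 × 1/4 = 247.25
  yellow smooth: 989 × 1/4 = 247.25
  yellow shrunken: 989 × 1/4 = 247.25
Contribution of yellow smooth: (236 − 247.25)² / 247.25 = 0.5119

0.512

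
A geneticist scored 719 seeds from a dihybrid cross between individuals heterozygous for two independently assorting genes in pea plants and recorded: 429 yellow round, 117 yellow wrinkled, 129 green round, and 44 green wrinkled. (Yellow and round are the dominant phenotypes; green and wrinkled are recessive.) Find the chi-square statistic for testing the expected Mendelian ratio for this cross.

A dihybrid F₂ with independent assortment and complete dominance at both loci gives a 9:3:3:1 phenotypic ratio.
Expected counts for N = 719 under a 9:3:3:1 ratio (total parts = 16):
  yellow round: 719 × 9/16 = 404.4375
  yellow wrinkled: 719 × 3/16 = 134.8125
  green round: 719 × 3/16 = 134.8125
  green wrinkled: 719 × 1/16 = 44.9375
χ² = Σ (O − E)² / E
  yellow round: (429 − 404.4375)² / 404.4375 = 1.4917
  yellow wrinkled: (117 − 134.8125)² / 134.8125 = 2.3535
  green round: (129 − 134.8125)² / 134.8125 = 0.2506
  green wrinkled: (44 − 44.9375)² / 44.9375 = 0.0196
χ² = 1.4917 + 2.3535 + 0.2506 + 0.0196 = 4.1154 ≈ 4.115

4.115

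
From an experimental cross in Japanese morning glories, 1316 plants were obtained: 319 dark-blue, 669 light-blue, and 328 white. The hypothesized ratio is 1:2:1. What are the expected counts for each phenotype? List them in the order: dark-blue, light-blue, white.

329, 658, 329

Expected counts for N = 1316 under a 1:2:1 ratio (total parts = 4):
  dark-blue: 1316 × 1/4 = 329
  light-blue: 1316 × 2/4 = 658
  white: 1316 × 1/4 = 329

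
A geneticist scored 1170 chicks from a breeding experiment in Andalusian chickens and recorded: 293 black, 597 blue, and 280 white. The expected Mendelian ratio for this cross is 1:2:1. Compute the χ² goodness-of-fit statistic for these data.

Under the 1:2:1 hypothesis (Σ ratio = 4, N = 1170):
  black: 1170 × 1/4 = 292.5
  blue: 1170 × 2/4 = 585
  white: 1170 × 1/4 = 292.5
χ² = Σ (O − E)² / E
  black: (293 − 292.5)² / 292.5 = 0.0009
  blue: (597 − 585)² / 585 = 0.2462
  white: (280 − 292.5)² / 292.5 = 0.5342
χ² = 0.0009 + 0.2462 + 0.5342 = 0.7813 ≈ 0.781

0.781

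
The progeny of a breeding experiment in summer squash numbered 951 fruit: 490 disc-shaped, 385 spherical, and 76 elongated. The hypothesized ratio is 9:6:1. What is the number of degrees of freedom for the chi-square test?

2

A goodness-of-fit test with 3 phenotype classes has df = 3 − 1 = 2.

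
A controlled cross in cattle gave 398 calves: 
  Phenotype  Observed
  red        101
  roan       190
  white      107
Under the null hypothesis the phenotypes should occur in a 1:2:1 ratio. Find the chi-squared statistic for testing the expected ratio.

0.995

Expected counts for N = 398 under a 1:2:1 ratio (total parts = 4):
  red: 398 × 1/4 = 99.5
  roan: 398 × 2/4 = 199
  white: 398 × 1/4 = 99.5
χ² = Σ (O − E)² / E
  red: (101 − 99.5)² / 99.5 = 0.0226
  roan: (190 − 199)² / 199 = 0.4070
  white: (107 − 99.5)² / 99.5 = 0.5653
χ² = 0.0226 + 0.4070 + 0.5653 = 0.9949 ≈ 0.995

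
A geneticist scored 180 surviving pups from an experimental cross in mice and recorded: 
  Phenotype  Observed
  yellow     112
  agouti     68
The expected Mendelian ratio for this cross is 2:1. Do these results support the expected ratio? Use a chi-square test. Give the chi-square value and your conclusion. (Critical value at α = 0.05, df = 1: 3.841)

1.600; consistent

Under the 2:1 hypothesis (Σ ratio = 3, N = 180):
  yellow: 180 × 2/3 = 120
  agouti: 180 × 1/3 = 60
χ² = Σ (O − E)² / E
  yellow: (112 − 120)² / 120 = 0.5333
  agouti: (68 − 60)² / 60 = 1.0667
χ² = 0.5333 + 1.0667 = 1.600
Degrees of freedom = 2 − 1 = 1; critical value at α = 0.05 is 3.841.
Since 1.600 < 3.841, we fail to reject the null hypothesis — the data are consistent with the 2:1 ratio.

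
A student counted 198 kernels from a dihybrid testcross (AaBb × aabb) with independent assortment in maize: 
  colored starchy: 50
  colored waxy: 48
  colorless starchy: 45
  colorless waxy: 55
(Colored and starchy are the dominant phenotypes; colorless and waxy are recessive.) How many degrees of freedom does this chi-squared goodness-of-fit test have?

3

A dihybrid testcross with independent assortment gives a 1:1:1:1 ratio.
A goodness-of-fit test with 4 phenotype classes has df = 4 − 1 = 3.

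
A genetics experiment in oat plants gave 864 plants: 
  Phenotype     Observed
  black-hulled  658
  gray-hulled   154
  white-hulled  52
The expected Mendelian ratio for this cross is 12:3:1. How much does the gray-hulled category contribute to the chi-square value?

Expected counts for N = 864 under a 12:3:1 ratio (total parts = 16):
  black-hulled: 864 × 12/16 = 648
  gray-hulled: 864 × 3/16 = 162
  white-hulled: 864 × 1/16 = 54
Contribution of gray-hulled: (154 − 162)² / 162 = 0.3951

0.395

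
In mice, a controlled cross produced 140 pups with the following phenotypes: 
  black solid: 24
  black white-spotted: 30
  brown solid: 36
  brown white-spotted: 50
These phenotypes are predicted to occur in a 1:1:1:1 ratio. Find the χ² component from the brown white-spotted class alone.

Under the 1:1:1:1 hypothesis (Σ ratio = 4, N = 140):
  black solid: 140 × 1/4 = 35
  black white-spotted: 140 × 1/4 = 35
  brown solid: 140 × 1/4 = 35
  brown white-spotted: 140 × 1/4 = 35
Contribution of brown white-spotted: (50 − 35)² / 35 = 6.4286

6.429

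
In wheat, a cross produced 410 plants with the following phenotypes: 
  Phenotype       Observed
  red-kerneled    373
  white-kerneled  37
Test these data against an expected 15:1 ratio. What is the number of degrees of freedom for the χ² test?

A goodness-of-fit test with 2 phenotype classes has df = 2 − 1 = 1.

1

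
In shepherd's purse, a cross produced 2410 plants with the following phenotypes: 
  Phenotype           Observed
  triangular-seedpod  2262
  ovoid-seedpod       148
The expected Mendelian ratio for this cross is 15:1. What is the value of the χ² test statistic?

Under the 15:1 hypothesis (Σ ratio = 16, N = 2410):
  triangular-seedpod: 2410 × 15/16 = 2259.375
  ovoid-seedpod: 2410 × 1/16 = 150.625
χ² = Σ (O − E)² / E
  triangular-seedpod: (2262 − 2259.375)² / 2259.375 = 0.0030
  ovoid-seedpod: (148 − 150.625)² / 150.625 = 0.0457
χ² = 0.0030 + 0.0457 = 0.0487 ≈ 0.049

0.049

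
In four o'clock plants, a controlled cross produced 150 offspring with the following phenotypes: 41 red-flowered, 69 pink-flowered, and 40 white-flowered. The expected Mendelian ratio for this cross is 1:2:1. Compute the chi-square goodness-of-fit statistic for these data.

Total ratio parts = 4. Expected numbers out of 150:
  red-flowered: 150 × 1/4 = 37.5
  pink-flowered: 150 × 2/4 = 75
  white-flowered: 150 × 1/4 = 37.5
χ² = Σ (O − E)² / E
  red-flowered: (41 − 37.5)² / 37.5 = 0.3267
  pink-flowered: (69 − 75)² / 75 = 0.4800
  white-flowered: (40 − 37.5)² / 37.5 = 0.1667
χ² = 0.3267 + 0.4800 + 0.1667 = 0.9734 ≈ 0.973

0.973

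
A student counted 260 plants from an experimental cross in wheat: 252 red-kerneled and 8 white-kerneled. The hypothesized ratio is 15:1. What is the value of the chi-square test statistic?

Under the 15:1 hypothesis (Σ ratio = 16, N = 260):
  red-kerneled: 260 × 15/16 = 243.75
  white-kerneled: 260 × 1/16 = 16.25
χ² = Σ (O − E)² / E
  red-kerneled: (252 − 243.75)² / 243.75 = 0.2792
  white-kerneled: (8 − 16.25)² / 16.25 = 4.1885
χ² = 0.2792 + 4.1885 = 4.4677 ≈ 4.468

4.468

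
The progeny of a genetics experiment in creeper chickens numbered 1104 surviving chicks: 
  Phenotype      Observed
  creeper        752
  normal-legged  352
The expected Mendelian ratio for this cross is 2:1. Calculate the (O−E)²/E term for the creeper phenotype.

0.348

Total ratio parts = 3. Expected numbers out of 1104:
  creeper: 1104 × 2/3 = 736
  normal-legged: 1104 × 1/3 = 368
Contribution of creeper: (752 − 736)² / 736 = 0.3478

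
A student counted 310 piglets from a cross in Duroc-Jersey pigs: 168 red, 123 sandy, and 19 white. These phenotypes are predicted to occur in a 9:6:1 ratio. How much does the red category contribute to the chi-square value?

Expected counts for N = 310 under a 9:6:1 ratio (total parts = 16):
  red: 310 × 9/16 = 174.375
  sandy: 310 × 6/16 = 116.25
  white: 310 × 1/16 = 19.375
Contribution of red: (168 − 174.375)² / 174.375 = 0.2331

0.233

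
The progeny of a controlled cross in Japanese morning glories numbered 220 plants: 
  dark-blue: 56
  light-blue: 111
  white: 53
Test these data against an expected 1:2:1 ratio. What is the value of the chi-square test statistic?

0.100

Under the 1:2:1 hypothesis (Σ ratio = 4, N = 220):
  dark-blue: 220 × 1/4 = 55
  light-blue: 220 × 2/4 = 110
  white: 220 × 1/4 = 55
χ² = Σ (O − E)² / E
  dark-blue: (56 − 55)² / 55 = 0.0182
  light-blue: (111 − 110)² / 110 = 0.0091
  white: (53 − 55)² / 55 = 0.0727
χ² = 0.0182 + 0.0091 + 0.0727 = 0.100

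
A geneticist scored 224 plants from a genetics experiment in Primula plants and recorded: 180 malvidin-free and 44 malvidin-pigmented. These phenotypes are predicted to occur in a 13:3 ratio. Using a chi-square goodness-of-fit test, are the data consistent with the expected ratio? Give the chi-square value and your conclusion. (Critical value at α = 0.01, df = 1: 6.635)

Total ratio parts = 16. Expected numbers out of 224:
  malvidin-free: 224 × 13/16 = 182
  malvidin-pigmented: 224 × 3/16 = 42
χ² = Σ (O − E)² / E
  malvidin-free: (180 − 182)² / 182 = 0.0220
  malvidin-pigmented: (44 − 42)² / 42 = 0.0952
χ² = 0.0220 + 0.0952 = 0.1172 ≈ 0.117
Degrees of freedom = 2 − 1 = 1; critical value at α = 0.01 is 6.635.
Since 0.117 < 6.635, we fail to reject the null hypothesis — the data are consistent with the 13:3 ratio.

0.117; consistent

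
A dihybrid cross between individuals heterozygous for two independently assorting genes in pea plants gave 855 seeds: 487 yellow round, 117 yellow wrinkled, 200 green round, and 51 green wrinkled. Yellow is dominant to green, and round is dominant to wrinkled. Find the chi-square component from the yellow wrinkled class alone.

A dihybrid F₂ with independent assortment and complete dominance at both loci gives a 9:3:3:1 phenotypic ratio.
The 9:3:3:1 ratio has 16 parts, so with N = 855 the expected counts are:
  yellow round: 855 × 9/16 = 480.9375
  yellow wrinkled: 855 × 3/16 = 160.3125
  green round: 855 × 3/16 = 160.3125
  green wrinkled: 855 × 1/16 = 53.4375
Contribution of yellow wrinkled: (117 − 160.3125)² / 160.3125 = 11.7020

11.702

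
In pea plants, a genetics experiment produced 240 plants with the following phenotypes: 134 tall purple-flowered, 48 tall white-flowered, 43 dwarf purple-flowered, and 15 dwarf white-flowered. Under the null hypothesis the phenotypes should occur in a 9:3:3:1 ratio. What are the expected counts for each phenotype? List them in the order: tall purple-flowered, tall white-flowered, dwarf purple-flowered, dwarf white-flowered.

135, 45, 45, 15

The 9:3:3:1 ratio has 16 parts, so with N = 240 the expected counts are:
  tall purple-flowered: 240 × 9/16 = 135
  tall white-flowered: 240 × 3/16 = 45
  dwarf purple-flowered: 240 × 3/16 = 45
  dwarf white-flowered: 240 × 1/16 = 15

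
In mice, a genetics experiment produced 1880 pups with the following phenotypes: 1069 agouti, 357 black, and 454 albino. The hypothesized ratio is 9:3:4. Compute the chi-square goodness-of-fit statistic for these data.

0.727

Under the 9:3:4 hypothesis (Σ ratio = 16, N = 1880):
  agouti: 1880 × 9/16 = 1057.5
  black: 1880 × 3/16 = 352.5
  albino: 1880 × 4/16 = 470
χ² = Σ (O − E)² / E
  agouti: (1069 − 1057.5)² / 1057.5 = 0.1251
  black: (357 − 352.5)² / 352.5 = 0.0574
  albino: (454 − 470)² / 470 = 0.5447
χ² = 0.1251 + 0.0574 + 0.5447 = 0.7272 ≈ 0.727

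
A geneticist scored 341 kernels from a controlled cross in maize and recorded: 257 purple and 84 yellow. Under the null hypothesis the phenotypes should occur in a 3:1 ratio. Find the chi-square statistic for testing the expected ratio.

0.024

Total ratio parts = 4. Expected numbers out of 341:
  purple: 341 × 3/4 = 255.75
  yellow: 341 × 1/4 = 85.25
χ² = Σ (O − E)² / E
  purple: (257 − 255.75)² / 255.75 = 0.0061
  yellow: (84 − 85.25)² / 85.25 = 0.0183
χ² = 0.0061 + 0.0183 = 0.0244 ≈ 0.024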